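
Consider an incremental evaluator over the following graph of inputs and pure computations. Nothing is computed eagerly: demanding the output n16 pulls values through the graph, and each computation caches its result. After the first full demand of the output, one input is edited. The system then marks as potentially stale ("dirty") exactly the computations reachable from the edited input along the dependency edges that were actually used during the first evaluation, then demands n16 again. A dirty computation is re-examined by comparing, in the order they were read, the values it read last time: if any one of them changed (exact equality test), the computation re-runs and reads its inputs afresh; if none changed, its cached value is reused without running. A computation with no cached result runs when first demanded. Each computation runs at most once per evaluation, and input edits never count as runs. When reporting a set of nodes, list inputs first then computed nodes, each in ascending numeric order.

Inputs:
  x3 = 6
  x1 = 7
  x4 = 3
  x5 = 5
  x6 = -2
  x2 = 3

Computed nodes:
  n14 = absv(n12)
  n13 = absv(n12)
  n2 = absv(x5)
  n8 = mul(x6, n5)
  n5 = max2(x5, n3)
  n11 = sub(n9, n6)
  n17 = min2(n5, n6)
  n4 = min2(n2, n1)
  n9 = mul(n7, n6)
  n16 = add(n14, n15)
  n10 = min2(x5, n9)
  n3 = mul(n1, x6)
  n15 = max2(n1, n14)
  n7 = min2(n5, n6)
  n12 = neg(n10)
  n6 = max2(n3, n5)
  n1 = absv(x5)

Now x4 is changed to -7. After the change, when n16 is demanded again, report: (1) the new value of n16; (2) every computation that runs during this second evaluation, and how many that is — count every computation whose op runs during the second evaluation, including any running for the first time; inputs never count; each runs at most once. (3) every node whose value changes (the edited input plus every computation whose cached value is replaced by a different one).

Initial pass — values computed on the first demand:
  n1 = absv(5) = 5
  n3 = mul(5, -2) = -10
  n5 = max2(5, -10) = 5
  n6 = max2(-10, 5) = 5
  n7 = min2(5, 5) = 5
  n9 = mul(5, 5) = 25
  n10 = min2(5, 25) = 5
  n12 = neg(5) = -5
  n14 = absv(-5) = 5
  n15 = max2(5, 5) = 5
  n16 = add(5, 5) = 10

Second demand — change propagation:
  no demanded computation ever read x4, so the edit dirties nothing and nothing runs.

The important point: nothing the output needs ever reads x4, so the edit is invisible to it.

n16 now evaluates to 10.
Run set: none (0 run).
Changed values: x4.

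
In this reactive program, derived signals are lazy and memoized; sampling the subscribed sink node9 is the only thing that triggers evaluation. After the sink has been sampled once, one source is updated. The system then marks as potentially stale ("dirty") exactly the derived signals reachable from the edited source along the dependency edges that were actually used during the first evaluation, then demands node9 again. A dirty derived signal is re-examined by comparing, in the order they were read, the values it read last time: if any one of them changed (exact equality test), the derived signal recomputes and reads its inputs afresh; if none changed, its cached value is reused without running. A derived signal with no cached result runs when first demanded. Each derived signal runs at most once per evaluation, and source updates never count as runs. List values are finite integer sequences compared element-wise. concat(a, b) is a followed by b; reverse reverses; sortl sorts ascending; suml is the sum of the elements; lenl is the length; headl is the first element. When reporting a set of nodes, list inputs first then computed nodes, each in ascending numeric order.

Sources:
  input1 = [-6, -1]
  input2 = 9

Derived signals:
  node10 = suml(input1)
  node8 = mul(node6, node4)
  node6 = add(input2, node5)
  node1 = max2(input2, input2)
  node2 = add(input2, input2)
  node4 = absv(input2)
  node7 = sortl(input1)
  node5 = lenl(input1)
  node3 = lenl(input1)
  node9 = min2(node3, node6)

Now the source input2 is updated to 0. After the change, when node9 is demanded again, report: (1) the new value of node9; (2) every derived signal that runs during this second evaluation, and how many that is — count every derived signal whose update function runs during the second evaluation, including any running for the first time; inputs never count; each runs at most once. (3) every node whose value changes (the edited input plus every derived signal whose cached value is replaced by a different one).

Demanding node9 again yields 2.
2 derived signals run: node6, node9.
The nodes whose values change: input2, node6.

First demand of the output computes:
  node3 = lenl([-6, -1]) = 2
  node5 = lenl([-6, -1]) = 2
  node6 = add(9, 2) = 11
  node9 = min2(2, 11) = 2

After the edit, cleaning proceeds:
  node6: a read changed (input2 9->0) — executes, giving 2.
  node9: a read changed (node6 11->2) — executes, giving 2 — identical to its old value.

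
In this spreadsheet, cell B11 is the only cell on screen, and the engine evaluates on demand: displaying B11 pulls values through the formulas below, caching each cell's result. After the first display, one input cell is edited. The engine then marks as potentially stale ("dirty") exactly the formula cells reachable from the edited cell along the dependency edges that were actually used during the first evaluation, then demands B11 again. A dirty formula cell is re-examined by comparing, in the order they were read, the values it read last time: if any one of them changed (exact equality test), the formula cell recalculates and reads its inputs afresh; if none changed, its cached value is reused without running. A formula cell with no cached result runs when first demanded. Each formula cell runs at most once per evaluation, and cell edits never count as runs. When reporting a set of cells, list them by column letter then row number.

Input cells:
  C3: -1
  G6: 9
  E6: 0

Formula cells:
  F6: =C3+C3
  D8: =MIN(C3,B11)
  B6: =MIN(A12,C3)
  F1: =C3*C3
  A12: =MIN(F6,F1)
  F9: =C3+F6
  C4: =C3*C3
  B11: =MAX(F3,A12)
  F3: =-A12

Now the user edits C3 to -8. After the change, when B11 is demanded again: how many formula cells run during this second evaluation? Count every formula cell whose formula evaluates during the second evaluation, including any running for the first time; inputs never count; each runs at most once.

Run set: A12, B11, F1, F3, F6 (5 run).

Initial pass — values computed on the first demand:
  F1 = -1 * -1 = 1
  F6 = -1 + -1 = -2
  A12 = MIN(-2, 1) = -2
  F3 = -(-2) = 2
  B11 = MAX(2, -2) = 2

Second demand — change propagation:
  F1: re-runs because C3 -1->-8; C3 -1->-8; new result 64.
  F6: re-runs because C3 -1->-8; C3 -1->-8; new result -16.
  A12: re-runs because F6 -2->-16; F1 1->64; new result -16.
  F3: re-runs because A12 -2->-16; new result 16.
  B11: re-runs because F3 2->16; A12 -2->-16; new result 16.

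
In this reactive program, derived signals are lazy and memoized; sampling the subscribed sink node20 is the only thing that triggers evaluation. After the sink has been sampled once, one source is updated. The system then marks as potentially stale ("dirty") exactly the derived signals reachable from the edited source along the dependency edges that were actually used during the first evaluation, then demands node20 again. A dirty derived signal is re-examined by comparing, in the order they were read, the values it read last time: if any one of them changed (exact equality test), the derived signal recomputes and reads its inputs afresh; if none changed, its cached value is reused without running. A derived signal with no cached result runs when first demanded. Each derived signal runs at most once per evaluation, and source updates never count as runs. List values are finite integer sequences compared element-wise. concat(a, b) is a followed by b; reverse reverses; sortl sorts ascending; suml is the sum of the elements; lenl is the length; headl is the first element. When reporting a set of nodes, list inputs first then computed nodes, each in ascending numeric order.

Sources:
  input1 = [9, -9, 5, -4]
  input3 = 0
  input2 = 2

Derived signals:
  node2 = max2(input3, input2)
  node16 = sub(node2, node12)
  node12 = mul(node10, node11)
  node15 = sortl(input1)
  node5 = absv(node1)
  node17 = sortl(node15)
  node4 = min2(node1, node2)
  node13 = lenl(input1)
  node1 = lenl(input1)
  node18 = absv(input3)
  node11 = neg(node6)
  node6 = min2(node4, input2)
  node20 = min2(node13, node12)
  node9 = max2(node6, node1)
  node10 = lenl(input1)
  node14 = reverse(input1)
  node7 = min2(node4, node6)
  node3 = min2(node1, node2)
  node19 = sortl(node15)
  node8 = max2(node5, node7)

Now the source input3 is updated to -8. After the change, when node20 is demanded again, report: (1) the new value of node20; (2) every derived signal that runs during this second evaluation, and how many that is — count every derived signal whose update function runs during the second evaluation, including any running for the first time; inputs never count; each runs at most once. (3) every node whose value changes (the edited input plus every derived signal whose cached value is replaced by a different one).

Demanding node20 again yields -8.
1 derived signals run: node2.
The nodes whose values change: input3.
Note the absorption at node2: it re-runs yet its value is the same, leaving the output's value untouched.

First demand of the output computes:
  node1 = lenl([9, -9, 5, -4]) = 4
  node2 = max2(0, 2) = 2
  node4 = min2(4, 2) = 2
  node6 = min2(2, 2) = 2
  node10 = lenl([9, -9, 5, -4]) = 4
  node11 = neg(2) = -2
  node12 = mul(4, -2) = -8
  node13 = lenl([9, -9, 5, -4]) = 4
  node20 = min2(4, -8) = -8

After the edit, cleaning proceeds:
  node2: a read changed (input3 0->-8) — executes, giving 2 — identical to its old value.
  node4: dirty, but its reads are unchanged (node1 unchanged, node2 unchanged); cached 2 stands.
  node6: dirty, but its reads are unchanged (node4 unchanged, input2 unchanged); cached 2 stands.
  node11: dirty, but its reads are unchanged (node6 unchanged); cached -2 stands.
  node12: dirty, but its reads are unchanged (node10 unchanged, node11 unchanged); cached -8 stands.
  node20: dirty, but its reads are unchanged (node13 unchanged, node12 unchanged); cached -8 stands.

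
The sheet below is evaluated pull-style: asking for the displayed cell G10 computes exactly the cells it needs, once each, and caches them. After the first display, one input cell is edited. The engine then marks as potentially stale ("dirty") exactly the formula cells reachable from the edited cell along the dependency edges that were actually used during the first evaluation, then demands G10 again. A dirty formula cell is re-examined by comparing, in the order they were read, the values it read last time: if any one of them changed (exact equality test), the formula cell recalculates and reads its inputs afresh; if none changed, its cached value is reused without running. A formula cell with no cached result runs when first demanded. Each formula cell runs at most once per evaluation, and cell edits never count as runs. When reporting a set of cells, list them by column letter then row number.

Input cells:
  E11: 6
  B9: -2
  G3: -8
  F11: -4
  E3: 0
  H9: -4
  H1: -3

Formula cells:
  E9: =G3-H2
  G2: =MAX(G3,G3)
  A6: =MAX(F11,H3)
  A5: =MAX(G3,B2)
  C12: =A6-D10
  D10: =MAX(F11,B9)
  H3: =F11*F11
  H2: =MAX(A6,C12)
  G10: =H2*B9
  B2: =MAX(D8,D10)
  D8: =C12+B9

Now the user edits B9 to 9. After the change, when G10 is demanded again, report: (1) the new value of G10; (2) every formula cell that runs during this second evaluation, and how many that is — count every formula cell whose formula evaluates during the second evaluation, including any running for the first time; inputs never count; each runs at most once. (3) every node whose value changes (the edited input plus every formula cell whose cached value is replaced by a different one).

First demand of the output computes:
  D10 = MAX(-4, -2) = -2
  H3 = -4 * -4 = 16
  A6 = MAX(-4, 16) = 16
  C12 = 16 - -2 = 18
  H2 = MAX(16, 18) = 18
  G10 = 18 * -2 = -36

After the edit, cleaning proceeds:
  D10: a read changed (B9 -2->9) — executes, giving 9.
  C12: a read changed (D10 -2->9) — executes, giving 7.
  H2: a read changed (C12 18->7) — executes, giving 16.
  G10: a read changed (H2 18->16; B9 -2->9) — executes, giving 144.

Demanding G10 again yields 144.
4 formula cells run: C12, D10, G10, H2.
The nodes whose values change: B9, C12, D10, G10, H2.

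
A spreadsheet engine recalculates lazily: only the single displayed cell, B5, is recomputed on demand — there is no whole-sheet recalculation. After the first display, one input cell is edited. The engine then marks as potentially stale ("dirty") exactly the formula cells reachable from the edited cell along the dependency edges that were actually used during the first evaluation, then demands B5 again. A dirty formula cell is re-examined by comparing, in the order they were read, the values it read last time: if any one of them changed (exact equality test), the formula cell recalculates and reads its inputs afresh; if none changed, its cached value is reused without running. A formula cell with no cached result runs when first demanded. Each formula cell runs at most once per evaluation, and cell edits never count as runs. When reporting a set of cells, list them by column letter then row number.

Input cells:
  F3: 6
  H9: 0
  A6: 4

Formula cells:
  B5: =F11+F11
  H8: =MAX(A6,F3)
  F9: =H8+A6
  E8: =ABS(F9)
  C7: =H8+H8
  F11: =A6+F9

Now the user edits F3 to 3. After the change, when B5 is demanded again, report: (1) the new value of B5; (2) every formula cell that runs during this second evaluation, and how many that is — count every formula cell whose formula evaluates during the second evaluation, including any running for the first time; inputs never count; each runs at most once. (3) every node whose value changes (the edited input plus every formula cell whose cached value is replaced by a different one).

First evaluation (everything demanded from the output):
  H8 = MAX(4, 6) = 6
  F9 = 6 + 4 = 10
  F11 = 4 + 10 = 14
  B5 = 14 + 14 = 28

Propagation after the edit:
  H8: runs — F3 6->3; result 4.
  F9: runs — H8 6->4; result 8.
  F11: runs — F9 10->8; result 12.
  B5: runs — F11 14->12; F11 14->12; result 24.

New value of B5: 24.
Formula cells that run: B5, F9, F11, H8 — 4 in total.
Values that change: B5, F3, F9, F11, H8.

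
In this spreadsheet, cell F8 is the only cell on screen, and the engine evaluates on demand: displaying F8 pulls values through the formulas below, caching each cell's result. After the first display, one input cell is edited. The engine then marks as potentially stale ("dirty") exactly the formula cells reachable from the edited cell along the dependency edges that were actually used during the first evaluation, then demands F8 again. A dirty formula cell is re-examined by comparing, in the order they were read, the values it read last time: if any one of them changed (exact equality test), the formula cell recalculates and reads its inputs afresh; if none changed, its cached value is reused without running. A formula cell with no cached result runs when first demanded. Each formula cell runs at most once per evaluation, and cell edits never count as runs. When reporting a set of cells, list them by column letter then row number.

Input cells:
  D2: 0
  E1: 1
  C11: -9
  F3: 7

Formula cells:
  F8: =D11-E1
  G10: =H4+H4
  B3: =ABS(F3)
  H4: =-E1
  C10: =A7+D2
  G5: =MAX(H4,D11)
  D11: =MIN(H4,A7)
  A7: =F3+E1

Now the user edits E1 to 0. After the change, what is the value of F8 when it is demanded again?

F8 now evaluates to 0.

Initial pass — values computed on the first demand:
  A7 = 7 + 1 = 8
  H4 = -(1) = -1
  D11 = MIN(-1, 8) = -1
  F8 = -1 - 1 = -2

Second demand — change propagation:
  A7: re-runs because E1 1->0; new result 7.
  H4: re-runs because E1 1->0; new result 0.
  D11: re-runs because H4 -1->0; A7 8->7; new result 0.
  F8: re-runs because D11 -1->0; E1 1->0; new result 0.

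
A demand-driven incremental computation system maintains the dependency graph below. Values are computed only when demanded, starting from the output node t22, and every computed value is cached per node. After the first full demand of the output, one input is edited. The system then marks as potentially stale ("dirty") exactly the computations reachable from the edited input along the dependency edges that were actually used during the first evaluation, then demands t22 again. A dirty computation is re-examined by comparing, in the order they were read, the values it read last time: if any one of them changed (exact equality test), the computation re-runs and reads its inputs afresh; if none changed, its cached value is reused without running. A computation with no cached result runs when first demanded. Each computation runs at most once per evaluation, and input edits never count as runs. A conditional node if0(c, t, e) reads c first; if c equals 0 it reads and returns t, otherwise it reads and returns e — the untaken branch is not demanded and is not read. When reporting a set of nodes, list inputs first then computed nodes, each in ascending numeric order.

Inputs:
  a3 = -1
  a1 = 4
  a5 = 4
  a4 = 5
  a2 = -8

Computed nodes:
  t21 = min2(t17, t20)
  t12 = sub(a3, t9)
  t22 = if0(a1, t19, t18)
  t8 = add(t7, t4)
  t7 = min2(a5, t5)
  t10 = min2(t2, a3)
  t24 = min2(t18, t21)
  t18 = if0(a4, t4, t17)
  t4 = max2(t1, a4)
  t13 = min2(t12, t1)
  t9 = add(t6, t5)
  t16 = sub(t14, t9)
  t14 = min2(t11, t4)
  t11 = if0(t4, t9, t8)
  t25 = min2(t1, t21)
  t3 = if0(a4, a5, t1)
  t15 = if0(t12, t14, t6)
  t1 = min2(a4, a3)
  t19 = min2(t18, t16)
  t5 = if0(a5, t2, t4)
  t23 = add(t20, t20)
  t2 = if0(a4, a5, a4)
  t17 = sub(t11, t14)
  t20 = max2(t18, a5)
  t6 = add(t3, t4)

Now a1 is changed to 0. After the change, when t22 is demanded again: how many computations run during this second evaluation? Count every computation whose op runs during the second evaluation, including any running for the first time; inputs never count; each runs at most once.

Computations that run: t3, t6, t9, t16, t19, t22 — 6 in total.
Key observation: a condition flipped, so demand reaches new nodes — t3, t6, t9, t16, t19 run for the first time.

First evaluation (everything demanded from the output):
  t1 = min2(5, -1) = -1
  t4 = max2(-1, 5) = 5
  t5 = if0(a5=4 -> else branch t4) = 5
  t7 = min2(4, 5) = 4
  t8 = add(4, 5) = 9
  t11 = if0(t4=5 -> else branch t8) = 9
  t14 = min2(9, 5) = 5
  t17 = sub(9, 5) = 4
  t18 = if0(a4=5 -> else branch t17) = 4
  t22 = if0(a1=4 -> else branch t18) = 4

Propagation after the edit:
  t3: demanded for the first time — runs, produces -1.
  t6: demanded for the first time — runs, produces 4.
  t9: demanded for the first time — runs, produces 9.
  t16: demanded for the first time — runs, produces -4.
  t19: demanded for the first time — runs, produces -4.
  t22: runs — a1 4->0; result -4.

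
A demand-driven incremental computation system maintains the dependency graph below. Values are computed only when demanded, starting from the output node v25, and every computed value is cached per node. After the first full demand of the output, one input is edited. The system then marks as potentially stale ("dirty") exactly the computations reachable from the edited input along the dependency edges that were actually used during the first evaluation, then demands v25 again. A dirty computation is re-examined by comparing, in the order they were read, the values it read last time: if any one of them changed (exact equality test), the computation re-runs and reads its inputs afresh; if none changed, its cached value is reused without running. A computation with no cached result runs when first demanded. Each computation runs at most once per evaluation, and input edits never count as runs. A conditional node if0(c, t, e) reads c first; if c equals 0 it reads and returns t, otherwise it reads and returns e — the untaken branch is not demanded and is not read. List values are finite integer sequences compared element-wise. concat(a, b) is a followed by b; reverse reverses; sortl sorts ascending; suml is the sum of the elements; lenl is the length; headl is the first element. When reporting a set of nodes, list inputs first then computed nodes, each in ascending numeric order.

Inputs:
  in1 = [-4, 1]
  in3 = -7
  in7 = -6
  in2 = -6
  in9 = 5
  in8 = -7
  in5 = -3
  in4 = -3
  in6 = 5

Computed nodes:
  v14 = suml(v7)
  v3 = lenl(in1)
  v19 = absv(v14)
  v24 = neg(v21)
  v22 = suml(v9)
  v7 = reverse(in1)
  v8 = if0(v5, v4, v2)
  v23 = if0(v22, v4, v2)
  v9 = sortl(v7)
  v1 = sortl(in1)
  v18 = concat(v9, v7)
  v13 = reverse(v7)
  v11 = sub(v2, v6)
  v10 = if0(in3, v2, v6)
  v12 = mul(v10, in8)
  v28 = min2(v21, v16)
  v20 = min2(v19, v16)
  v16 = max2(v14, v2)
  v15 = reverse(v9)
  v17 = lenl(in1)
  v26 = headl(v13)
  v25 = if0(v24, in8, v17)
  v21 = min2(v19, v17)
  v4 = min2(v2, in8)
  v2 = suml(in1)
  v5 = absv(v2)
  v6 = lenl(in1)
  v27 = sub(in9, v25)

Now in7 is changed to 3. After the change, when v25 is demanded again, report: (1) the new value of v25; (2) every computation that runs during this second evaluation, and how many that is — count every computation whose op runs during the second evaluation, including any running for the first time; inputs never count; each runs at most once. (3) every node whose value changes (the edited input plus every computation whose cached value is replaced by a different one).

First evaluation (everything demanded from the output):
  v7 = reverse([-4, 1]) = [1, -4]
  v14 = suml([1, -4]) = -3
  v17 = lenl([-4, 1]) = 2
  v19 = absv(-3) = 3
  v21 = min2(3, 2) = 2
  v24 = neg(2) = -2
  v25 = if0(v24=-2 -> else branch v17) = 2

Propagation after the edit:
  in7 feeds no computation that the output demands — nothing is marked dirty and nothing runs.

Key observation: in7 is never demanded by the output, so the edit triggers no recomputation at all.

New value of v25: 2.
Computations that run: none — 0 in total.
Values that change: in7.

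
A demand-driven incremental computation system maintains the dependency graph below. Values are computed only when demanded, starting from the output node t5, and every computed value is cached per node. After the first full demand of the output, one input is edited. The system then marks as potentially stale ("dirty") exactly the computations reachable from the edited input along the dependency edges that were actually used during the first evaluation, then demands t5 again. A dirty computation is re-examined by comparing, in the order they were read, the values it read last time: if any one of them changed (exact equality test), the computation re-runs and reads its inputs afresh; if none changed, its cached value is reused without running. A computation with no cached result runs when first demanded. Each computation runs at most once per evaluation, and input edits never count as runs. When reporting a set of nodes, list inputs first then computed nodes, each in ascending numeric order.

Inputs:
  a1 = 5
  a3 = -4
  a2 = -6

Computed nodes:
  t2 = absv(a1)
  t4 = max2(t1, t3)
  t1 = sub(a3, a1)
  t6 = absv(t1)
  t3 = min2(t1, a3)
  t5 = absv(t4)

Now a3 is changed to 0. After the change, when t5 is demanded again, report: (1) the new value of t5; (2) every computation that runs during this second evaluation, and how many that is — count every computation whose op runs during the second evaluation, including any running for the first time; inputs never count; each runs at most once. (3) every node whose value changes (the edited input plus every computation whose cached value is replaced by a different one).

First evaluation (everything demanded from the output):
  t1 = sub(-4, 5) = -9
  t3 = min2(-9, -4) = -9
  t4 = max2(-9, -9) = -9
  t5 = absv(-9) = 9

Propagation after the edit:
  t1: runs — a3 -4->0; result -5.
  t3: runs — t1 -9->-5; a3 -4->0; result -5.
  t4: runs — t1 -9->-5; t3 -9->-5; result -5.
  t5: runs — t4 -9->-5; result 5.

New value of t5: 5.
Computations that run: t1, t3, t4, t5 — 4 in total.
Values that change: a3, t1, t3, t4, t5.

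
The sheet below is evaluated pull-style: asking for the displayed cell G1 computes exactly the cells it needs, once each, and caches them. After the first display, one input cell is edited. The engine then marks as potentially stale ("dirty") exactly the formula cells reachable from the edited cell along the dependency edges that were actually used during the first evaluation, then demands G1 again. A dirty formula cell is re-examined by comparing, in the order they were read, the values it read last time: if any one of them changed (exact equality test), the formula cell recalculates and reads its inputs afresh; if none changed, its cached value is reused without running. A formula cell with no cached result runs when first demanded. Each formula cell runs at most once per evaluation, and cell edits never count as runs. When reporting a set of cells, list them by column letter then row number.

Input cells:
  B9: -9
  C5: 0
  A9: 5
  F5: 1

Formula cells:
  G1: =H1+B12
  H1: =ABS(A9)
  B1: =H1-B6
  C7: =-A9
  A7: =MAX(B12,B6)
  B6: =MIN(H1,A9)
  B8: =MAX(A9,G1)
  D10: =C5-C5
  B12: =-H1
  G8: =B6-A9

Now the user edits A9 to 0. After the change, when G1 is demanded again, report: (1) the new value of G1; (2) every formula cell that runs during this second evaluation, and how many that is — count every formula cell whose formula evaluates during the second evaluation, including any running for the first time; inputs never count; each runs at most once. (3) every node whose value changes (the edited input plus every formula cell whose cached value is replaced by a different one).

First demand of the output computes:
  H1 = ABS(5) = 5
  B12 = -(5) = -5
  G1 = 5 + -5 = 0

After the edit, cleaning proceeds:
  H1: a read changed (A9 5->0) — executes, giving 0.
  B12: a read changed (H1 5->0) — executes, giving 0.
  G1: a read changed (H1 5->0; B12 -5->0) — executes, giving 0 — identical to its old value.

Demanding G1 again yields 0.
3 formula cells run: B12, G1, H1.
The nodes whose values change: A9, B12, H1.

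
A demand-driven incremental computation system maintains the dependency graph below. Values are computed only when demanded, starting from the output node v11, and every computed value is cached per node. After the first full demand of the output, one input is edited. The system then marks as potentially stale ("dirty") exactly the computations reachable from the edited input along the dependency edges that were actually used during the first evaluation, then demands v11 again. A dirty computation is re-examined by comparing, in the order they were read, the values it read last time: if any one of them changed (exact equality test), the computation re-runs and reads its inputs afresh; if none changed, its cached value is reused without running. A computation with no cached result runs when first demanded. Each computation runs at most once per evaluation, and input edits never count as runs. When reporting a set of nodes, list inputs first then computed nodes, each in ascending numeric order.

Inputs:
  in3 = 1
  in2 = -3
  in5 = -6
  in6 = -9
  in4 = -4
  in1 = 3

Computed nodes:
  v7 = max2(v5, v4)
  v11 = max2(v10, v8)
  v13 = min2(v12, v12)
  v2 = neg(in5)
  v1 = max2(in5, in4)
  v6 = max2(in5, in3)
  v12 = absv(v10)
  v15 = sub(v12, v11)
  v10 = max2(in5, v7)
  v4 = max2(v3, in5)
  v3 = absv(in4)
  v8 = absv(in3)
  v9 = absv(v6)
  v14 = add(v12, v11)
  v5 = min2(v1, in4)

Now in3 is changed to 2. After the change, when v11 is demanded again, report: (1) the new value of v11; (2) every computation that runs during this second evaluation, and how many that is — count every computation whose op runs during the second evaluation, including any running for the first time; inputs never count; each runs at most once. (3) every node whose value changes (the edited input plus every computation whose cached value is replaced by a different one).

New value of v11: 4.
Computations that run: v8, v11 — 2 in total.
Values that change: in3, v8.

First evaluation (everything demanded from the output):
  v1 = max2(-6, -4) = -4
  v3 = absv(-4) = 4
  v4 = max2(4, -6) = 4
  v5 = min2(-4, -4) = -4
  v7 = max2(-4, 4) = 4
  v8 = absv(1) = 1
  v10 = max2(-6, 4) = 4
  v11 = max2(4, 1) = 4

Propagation after the edit:
  v8: runs — in3 1->2; result 2.
  v11: runs — v8 1->2; result 4 (same value as before).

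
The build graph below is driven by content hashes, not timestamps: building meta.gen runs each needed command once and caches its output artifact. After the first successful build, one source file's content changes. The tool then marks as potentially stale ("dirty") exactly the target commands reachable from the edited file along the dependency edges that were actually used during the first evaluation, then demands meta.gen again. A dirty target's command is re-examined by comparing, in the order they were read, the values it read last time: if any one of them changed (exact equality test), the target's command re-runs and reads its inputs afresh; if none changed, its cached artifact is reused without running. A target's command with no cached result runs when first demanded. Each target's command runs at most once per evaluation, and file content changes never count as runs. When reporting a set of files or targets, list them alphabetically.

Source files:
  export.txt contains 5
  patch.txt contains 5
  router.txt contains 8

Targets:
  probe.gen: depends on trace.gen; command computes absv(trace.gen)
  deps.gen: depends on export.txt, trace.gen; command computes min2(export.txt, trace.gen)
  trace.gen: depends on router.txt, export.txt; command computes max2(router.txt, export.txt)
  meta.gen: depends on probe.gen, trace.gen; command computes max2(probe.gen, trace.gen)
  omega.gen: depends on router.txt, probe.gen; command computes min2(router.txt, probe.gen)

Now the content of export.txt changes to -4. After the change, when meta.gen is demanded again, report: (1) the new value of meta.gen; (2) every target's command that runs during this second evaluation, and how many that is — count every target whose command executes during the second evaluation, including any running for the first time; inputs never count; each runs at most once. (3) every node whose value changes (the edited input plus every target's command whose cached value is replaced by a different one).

meta.gen now evaluates to 8.
Run set: trace.gen (1 run).
Changed values: export.txt.
The important point: trace.gen recomputes to an identical value, and the output ends up unchanged.

Initial pass — values computed on the first demand:
  trace.gen = max2(8, 5) = 8
  probe.gen = absv(8) = 8
  meta.gen = max2(8, 8) = 8

Second demand — change propagation:
  trace.gen: re-runs because export.txt 5->-4; new result 8 (unchanged).
  probe.gen: re-examined; everything it read last time is the same (trace.gen unchanged) — cache 8 kept, no run.
  meta.gen: re-examined; everything it read last time is the same (probe.gen unchanged, trace.gen unchanged) — cache 8 kept, no run.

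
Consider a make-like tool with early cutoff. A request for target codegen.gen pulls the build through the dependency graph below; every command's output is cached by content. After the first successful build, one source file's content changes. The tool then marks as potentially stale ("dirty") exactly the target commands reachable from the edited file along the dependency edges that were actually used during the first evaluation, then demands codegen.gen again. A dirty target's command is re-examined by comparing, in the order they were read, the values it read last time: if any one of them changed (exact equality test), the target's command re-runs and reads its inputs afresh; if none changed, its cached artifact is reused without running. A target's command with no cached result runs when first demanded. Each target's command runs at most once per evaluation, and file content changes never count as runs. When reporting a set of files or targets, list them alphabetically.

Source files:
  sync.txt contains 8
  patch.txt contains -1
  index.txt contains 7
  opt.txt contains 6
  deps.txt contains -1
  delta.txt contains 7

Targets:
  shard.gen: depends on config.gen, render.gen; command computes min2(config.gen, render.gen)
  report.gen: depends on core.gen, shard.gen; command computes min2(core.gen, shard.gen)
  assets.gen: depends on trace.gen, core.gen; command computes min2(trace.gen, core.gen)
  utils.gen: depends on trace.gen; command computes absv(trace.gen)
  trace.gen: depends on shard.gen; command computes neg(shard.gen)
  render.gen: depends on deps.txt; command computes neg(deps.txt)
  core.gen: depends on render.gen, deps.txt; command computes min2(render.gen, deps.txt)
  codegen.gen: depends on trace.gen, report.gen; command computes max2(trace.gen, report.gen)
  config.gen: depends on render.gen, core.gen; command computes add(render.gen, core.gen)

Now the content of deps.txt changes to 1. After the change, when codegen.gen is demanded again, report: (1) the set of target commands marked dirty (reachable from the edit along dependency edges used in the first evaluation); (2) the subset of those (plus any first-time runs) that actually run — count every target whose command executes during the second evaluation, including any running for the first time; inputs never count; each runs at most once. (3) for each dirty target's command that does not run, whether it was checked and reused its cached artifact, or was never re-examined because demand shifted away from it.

First demand of the output computes:
  render.gen = neg(-1) = 1
  core.gen = min2(1, -1) = -1
  config.gen = add(1, -1) = 0
  shard.gen = min2(0, 1) = 0
  report.gen = min2(-1, 0) = -1
  trace.gen = neg(0) = 0
  codegen.gen = max2(0, -1) = 0

After the edit, cleaning proceeds:
  render.gen: a read changed (deps.txt -1->1) — executes, giving -1.
  core.gen: a read changed (render.gen 1->-1; deps.txt -1->1) — executes, giving -1 — identical to its old value.
  config.gen: a read changed (render.gen 1->-1) — executes, giving -2.
  shard.gen: a read changed (config.gen 0->-2; render.gen 1->-1) — executes, giving -2.
  report.gen: a read changed (shard.gen 0->-2) — executes, giving -2.
  trace.gen: a read changed (shard.gen 0->-2) — executes, giving 2.
  codegen.gen: a read changed (trace.gen 0->2; report.gen -1->-2) — executes, giving 2.

The edit dirties: codegen.gen, config.gen, core.gen, render.gen, report.gen, shard.gen, trace.gen.
7 target commands run: codegen.gen, config.gen, core.gen, render.gen, report.gen, shard.gen, trace.gen.
No dirty target's command escaped a run.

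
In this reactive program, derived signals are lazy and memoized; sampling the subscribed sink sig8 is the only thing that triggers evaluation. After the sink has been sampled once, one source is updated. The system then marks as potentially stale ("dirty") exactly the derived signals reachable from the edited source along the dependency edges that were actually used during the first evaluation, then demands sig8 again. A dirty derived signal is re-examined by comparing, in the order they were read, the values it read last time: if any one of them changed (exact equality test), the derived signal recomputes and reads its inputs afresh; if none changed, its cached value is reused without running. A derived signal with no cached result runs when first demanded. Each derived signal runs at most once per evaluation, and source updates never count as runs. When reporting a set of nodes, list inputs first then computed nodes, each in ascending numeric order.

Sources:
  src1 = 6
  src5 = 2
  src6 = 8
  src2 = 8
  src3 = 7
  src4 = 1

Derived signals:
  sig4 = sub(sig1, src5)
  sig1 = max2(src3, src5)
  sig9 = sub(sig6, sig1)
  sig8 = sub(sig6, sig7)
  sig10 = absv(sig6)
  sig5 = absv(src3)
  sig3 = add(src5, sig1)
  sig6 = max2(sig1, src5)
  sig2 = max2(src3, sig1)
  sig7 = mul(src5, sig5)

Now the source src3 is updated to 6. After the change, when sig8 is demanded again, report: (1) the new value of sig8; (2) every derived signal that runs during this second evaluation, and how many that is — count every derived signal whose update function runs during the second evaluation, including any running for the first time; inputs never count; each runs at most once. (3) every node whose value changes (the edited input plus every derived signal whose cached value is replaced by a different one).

Demanding sig8 again yields -6.
5 derived signals run: sig1, sig5, sig6, sig7, sig8.
The nodes whose values change: src3, sig1, sig5, sig6, sig7, sig8.

First demand of the output computes:
  sig1 = max2(7, 2) = 7
  sig5 = absv(7) = 7
  sig6 = max2(7, 2) = 7
  sig7 = mul(2, 7) = 14
  sig8 = sub(7, 14) = -7

After the edit, cleaning proceeds:
  sig1: a read changed (src3 7->6) — executes, giving 6.
  sig5: a read changed (src3 7->6) — executes, giving 6.
  sig6: a read changed (sig1 7->6) — executes, giving 6.
  sig7: a read changed (sig5 7->6) — executes, giving 12.
  sig8: a read changed (sig6 7->6; sig7 14->12) — executes, giving -6.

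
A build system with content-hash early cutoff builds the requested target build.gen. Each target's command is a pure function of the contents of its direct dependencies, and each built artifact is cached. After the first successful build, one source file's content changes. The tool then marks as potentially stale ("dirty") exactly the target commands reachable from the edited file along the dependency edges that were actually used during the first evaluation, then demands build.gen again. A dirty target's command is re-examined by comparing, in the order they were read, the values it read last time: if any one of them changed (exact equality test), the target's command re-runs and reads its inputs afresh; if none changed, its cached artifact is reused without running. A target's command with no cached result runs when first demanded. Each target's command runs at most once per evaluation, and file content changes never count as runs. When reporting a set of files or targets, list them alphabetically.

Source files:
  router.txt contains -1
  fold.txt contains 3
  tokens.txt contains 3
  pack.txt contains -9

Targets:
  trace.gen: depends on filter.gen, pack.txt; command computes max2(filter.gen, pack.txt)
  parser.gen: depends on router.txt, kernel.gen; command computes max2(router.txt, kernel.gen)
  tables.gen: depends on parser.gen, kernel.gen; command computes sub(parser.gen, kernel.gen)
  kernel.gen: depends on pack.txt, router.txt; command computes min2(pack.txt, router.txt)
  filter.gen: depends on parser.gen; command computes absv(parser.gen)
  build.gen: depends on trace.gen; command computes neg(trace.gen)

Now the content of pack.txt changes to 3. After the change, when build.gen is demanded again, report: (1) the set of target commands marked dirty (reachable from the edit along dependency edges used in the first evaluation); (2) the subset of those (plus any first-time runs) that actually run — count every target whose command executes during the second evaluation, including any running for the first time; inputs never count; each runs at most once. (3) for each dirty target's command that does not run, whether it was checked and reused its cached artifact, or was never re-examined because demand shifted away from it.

Marked dirty: build.gen, filter.gen, kernel.gen, parser.gen, trace.gen.
Target commands that run: build.gen, kernel.gen, parser.gen, trace.gen — 4 in total.
Checked but reused from cache: filter.gen.
Key observation: the cutoff stops propagation at filter.gen — its inputs' values are unchanged, so it reuses its cache.

First evaluation (everything demanded from the output):
  kernel.gen = min2(-9, -1) = -9
  parser.gen = max2(-1, -9) = -1
  filter.gen = absv(-1) = 1
  trace.gen = max2(1, -9) = 1
  build.gen = neg(1) = -1

Propagation after the edit:
  kernel.gen: runs — pack.txt -9->3; result -1.
  parser.gen: runs — kernel.gen -9->-1; result -1 (same value as before).
  filter.gen: checked — values it read are unchanged (parser.gen unchanged); reused cached 1 without running.
  trace.gen: runs — pack.txt -9->3; result 3.
  build.gen: runs — trace.gen 1->3; result -3.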